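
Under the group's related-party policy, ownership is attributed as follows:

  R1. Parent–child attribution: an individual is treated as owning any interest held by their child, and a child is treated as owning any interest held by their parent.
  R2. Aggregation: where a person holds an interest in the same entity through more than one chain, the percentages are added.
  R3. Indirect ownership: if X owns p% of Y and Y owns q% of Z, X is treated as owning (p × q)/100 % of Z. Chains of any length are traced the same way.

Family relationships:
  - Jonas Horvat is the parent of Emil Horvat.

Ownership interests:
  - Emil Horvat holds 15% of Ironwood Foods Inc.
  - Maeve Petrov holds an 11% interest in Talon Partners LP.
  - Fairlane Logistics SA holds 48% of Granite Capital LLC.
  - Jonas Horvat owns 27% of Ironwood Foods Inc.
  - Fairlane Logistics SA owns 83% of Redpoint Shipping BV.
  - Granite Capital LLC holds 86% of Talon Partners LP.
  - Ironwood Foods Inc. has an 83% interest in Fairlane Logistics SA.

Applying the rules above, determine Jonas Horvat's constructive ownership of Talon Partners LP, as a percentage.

14.390208%

By parent–child attribution (R1), Jonas Horvat is treated as also owning Emil Horvat's interest in Ironwood Foods Inc, giving 27% + 15% = 42%.
Chain via Ironwood Foods Inc. → Fairlane Logistics SA → Granite Capital LLC (R3): 42% × 83% × 48% × 86% = 14.390208% of Talon Partners LP.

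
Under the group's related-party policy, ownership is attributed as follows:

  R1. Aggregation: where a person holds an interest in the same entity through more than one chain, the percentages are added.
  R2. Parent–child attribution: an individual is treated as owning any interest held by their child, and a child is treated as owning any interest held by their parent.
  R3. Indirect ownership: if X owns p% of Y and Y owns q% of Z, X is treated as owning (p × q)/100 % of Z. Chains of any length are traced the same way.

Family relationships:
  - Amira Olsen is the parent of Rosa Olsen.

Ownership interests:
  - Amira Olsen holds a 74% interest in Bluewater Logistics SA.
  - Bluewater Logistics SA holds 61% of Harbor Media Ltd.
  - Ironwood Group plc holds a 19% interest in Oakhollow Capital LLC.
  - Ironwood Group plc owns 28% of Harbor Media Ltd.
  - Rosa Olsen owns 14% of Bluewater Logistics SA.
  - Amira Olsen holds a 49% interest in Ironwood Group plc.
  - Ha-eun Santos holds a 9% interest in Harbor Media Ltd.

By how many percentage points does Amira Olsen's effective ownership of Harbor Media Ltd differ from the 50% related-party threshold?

17.4

By parent–child attribution (R2), Amira Olsen is treated as also owning Rosa Olsen's interest in Bluewater Logistics SA, giving 74% + 14% = 88%.
Chain via Bluewater Logistics SA (R3): 88% × 61% = 53.68% of Harbor Media Ltd.
Chain via Ironwood Group plc (R3): 49% × 28% = 13.72% of Harbor Media Ltd.
Aggregating (R1): 53.68% + 13.72% = 67.4%.
67.4% exceeds the 50% threshold by 17.4 percentage points.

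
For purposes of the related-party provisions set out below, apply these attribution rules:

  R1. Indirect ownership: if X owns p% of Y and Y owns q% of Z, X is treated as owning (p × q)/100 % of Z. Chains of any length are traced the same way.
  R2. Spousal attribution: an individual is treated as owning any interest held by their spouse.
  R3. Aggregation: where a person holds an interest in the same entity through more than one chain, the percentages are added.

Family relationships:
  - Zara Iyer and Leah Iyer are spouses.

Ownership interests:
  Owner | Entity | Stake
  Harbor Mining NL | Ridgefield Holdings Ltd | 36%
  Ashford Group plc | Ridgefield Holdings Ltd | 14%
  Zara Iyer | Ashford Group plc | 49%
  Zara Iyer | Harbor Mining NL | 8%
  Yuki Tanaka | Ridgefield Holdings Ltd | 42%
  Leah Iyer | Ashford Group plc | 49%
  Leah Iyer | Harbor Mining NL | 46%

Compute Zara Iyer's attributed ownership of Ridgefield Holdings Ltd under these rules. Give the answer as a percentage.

By spousal attribution (R2), Zara Iyer is treated as also owning Leah Iyer's interest in Harbor Mining NL, giving 8% + 46% = 54%.
By spousal attribution (R2), Zara Iyer is treated as also owning Leah Iyer's interest in Ashford Group plc, giving 49% + 49% = 98%.
Chain via Harbor Mining NL (R1): 54% × 36% = 19.44% of Ridgefield Holdings Ltd.
Chain via Ashford Group plc (R1): 98% × 14% = 13.72% of Ridgefield Holdings Ltd.
Aggregating (R3): 19.44% + 13.72% = 33.16%.

33.16%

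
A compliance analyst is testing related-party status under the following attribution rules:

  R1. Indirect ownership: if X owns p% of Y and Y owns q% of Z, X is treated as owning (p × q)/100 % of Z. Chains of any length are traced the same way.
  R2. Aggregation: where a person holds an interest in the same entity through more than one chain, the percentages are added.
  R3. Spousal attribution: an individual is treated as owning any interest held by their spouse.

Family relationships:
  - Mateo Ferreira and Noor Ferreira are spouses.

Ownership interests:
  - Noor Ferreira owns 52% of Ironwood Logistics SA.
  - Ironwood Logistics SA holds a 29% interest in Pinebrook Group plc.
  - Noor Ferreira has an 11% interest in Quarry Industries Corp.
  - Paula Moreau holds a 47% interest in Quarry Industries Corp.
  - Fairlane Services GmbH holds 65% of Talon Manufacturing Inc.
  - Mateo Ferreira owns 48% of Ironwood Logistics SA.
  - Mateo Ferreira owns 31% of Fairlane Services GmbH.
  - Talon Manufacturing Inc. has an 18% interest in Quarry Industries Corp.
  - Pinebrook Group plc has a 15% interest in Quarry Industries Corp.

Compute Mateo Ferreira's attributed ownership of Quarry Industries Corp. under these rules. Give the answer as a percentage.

By spousal attribution (R3), Mateo Ferreira is treated as also owning Noor Ferreira's interest in Ironwood Logistics SA, giving 48% + 52% = 100%.
By spousal attribution (R3), Mateo Ferreira is treated as owning Noor Ferreira's 11% interest in Quarry Industries Corp.
Chain via Fairlane Services GmbH → Talon Manufacturing Inc. (R1): 31% × 65% × 18% = 3.627% of Quarry Industries Corp.
Chain via Ironwood Logistics SA → Pinebrook Group plc (R1): 100% × 29% × 15% = 4.35% of Quarry Industries Corp.
Direct interest in Quarry Industries Corp: 11%.
Aggregating (R2): 3.627% + 4.35% + 11% = 18.977%.

18.977%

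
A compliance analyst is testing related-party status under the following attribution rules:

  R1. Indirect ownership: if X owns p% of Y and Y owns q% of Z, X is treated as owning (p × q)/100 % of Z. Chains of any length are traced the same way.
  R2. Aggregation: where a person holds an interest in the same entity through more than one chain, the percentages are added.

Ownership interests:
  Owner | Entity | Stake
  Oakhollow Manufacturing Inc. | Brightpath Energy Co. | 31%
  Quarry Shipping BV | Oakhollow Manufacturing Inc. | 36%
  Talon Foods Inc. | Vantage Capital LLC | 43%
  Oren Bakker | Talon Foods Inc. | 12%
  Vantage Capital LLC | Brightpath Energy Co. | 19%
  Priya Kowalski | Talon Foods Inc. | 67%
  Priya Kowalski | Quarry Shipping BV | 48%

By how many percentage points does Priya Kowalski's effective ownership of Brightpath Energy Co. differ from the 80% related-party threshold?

69.1693

Chain via Talon Foods Inc. → Vantage Capital LLC (R1): 67% × 43% × 19% = 5.4739% of Brightpath Energy Co.
Chain via Quarry Shipping BV → Oakhollow Manufacturing Inc. (R1): 48% × 36% × 31% = 5.3568% of Brightpath Energy Co.
Aggregating (R2): 5.4739% + 5.3568% = 10.8307%.
10.8307% falls short of the 80% threshold by 69.1693 percentage points.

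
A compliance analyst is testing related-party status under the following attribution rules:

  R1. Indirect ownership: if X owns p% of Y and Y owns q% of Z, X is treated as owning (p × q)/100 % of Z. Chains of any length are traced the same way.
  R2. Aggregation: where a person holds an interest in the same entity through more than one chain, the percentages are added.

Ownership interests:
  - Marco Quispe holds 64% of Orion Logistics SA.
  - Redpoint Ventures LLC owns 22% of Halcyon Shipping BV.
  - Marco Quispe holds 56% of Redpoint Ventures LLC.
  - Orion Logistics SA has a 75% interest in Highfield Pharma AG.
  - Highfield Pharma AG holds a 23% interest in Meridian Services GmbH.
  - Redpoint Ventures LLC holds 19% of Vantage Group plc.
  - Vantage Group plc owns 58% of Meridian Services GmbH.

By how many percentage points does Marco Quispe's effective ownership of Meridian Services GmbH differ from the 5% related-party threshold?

Chain via Redpoint Ventures LLC → Vantage Group plc (R1): 56% × 19% × 58% = 6.1712% of Meridian Services GmbH.
Chain via Orion Logistics SA → Highfield Pharma AG (R1): 64% × 75% × 23% = 11.04% of Meridian Services GmbH.
Aggregating (R2): 6.1712% + 11.04% = 17.2112%.
17.2112% exceeds the 5% threshold by 12.2112 percentage points.

12.2112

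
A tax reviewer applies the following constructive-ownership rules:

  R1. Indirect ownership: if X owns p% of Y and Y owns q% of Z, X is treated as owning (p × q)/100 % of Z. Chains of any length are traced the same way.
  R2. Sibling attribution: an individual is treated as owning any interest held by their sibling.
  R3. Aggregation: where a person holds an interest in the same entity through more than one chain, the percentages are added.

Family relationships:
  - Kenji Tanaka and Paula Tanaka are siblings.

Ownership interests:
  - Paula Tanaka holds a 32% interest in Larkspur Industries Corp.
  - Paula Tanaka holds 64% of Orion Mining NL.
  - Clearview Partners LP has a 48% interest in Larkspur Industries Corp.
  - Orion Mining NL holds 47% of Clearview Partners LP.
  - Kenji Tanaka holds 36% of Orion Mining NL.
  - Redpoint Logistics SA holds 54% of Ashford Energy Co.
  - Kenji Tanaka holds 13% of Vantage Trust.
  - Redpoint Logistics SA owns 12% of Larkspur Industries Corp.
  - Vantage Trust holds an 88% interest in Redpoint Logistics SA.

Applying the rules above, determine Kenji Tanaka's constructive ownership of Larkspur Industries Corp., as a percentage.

55.9328%

By sibling attribution (R2), Kenji Tanaka is treated as also owning Paula Tanaka's interest in Orion Mining NL, giving 36% + 64% = 100%.
By sibling attribution (R2), Kenji Tanaka is treated as owning Paula Tanaka's 32% interest in Larkspur Industries Corp.
Chain via Vantage Trust → Redpoint Logistics SA (R1): 13% × 88% × 12% = 1.3728% of Larkspur Industries Corp.
Chain via Orion Mining NL → Clearview Partners LP (R1): 100% × 47% × 48% = 22.56% of Larkspur Industries Corp.
Direct interest in Larkspur Industries Corp: 32%.
Aggregating (R3): 1.3728% + 22.56% + 32% = 55.9328%.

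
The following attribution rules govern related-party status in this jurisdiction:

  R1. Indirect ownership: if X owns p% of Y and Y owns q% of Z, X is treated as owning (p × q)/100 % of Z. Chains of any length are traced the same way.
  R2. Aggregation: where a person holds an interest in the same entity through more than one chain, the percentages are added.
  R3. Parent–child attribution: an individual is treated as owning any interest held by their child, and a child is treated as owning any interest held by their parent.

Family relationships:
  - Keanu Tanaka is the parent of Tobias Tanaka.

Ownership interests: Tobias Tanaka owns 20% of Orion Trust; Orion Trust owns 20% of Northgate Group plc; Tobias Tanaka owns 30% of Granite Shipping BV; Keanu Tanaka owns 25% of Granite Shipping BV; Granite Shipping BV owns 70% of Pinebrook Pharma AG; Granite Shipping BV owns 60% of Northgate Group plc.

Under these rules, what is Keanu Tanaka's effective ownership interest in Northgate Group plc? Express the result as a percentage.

By parent–child attribution (R3), Keanu Tanaka is treated as also owning Tobias Tanaka's interest in Granite Shipping BV, giving 25% + 30% = 55%.
By parent–child attribution (R3), Keanu Tanaka is treated as owning Tobias Tanaka's 20% interest in Orion Trust.
Chain via Granite Shipping BV (R1): 55% × 60% = 33% of Northgate Group plc.
Chain via Orion Trust (R1): 20% × 20% = 4% of Northgate Group plc.
Aggregating (R2): 33% + 4% = 37%.

37%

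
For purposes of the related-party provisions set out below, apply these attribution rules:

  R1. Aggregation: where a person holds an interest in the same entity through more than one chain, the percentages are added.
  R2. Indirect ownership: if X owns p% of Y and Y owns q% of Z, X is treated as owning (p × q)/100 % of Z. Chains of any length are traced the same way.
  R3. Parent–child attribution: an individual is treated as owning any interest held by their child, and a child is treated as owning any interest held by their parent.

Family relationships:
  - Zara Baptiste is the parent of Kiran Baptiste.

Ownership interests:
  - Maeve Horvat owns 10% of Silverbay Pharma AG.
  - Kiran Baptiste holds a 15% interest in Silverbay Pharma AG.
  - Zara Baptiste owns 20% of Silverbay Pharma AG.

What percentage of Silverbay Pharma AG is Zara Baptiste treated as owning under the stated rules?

35%

By parent–child attribution (R3), Zara Baptiste is treated as also owning Kiran Baptiste's interest in Silverbay Pharma AG, giving 20% + 15% = 35%.
Direct interest in Silverbay Pharma AG: 35%.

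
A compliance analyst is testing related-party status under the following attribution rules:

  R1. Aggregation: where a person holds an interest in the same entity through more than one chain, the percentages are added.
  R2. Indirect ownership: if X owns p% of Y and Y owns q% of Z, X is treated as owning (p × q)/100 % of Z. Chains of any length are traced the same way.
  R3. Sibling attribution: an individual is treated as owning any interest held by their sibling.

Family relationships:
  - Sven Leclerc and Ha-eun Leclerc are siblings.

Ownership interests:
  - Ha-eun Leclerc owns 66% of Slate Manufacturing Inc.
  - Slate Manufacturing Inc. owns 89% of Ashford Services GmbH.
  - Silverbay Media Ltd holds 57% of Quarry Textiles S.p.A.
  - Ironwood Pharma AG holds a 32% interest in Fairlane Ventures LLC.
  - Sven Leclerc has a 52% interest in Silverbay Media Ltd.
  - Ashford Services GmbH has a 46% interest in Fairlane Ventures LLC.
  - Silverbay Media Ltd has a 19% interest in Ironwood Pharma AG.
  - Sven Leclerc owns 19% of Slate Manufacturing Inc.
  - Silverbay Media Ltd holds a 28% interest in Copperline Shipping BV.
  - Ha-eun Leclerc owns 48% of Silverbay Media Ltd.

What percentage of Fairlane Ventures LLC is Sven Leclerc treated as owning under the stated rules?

40.879%

By sibling attribution (R3), Sven Leclerc is treated as also owning Ha-eun Leclerc's interest in Silverbay Media Ltd, giving 52% + 48% = 100%.
By sibling attribution (R3), Sven Leclerc is treated as also owning Ha-eun Leclerc's interest in Slate Manufacturing Inc, giving 19% + 66% = 85%.
Chain via Silverbay Media Ltd → Ironwood Pharma AG (R2): 100% × 19% × 32% = 6.08% of Fairlane Ventures LLC.
Chain via Slate Manufacturing Inc. → Ashford Services GmbH (R2): 85% × 89% × 46% = 34.799% of Fairlane Ventures LLC.
Aggregating (R1): 6.08% + 34.799% = 40.879%.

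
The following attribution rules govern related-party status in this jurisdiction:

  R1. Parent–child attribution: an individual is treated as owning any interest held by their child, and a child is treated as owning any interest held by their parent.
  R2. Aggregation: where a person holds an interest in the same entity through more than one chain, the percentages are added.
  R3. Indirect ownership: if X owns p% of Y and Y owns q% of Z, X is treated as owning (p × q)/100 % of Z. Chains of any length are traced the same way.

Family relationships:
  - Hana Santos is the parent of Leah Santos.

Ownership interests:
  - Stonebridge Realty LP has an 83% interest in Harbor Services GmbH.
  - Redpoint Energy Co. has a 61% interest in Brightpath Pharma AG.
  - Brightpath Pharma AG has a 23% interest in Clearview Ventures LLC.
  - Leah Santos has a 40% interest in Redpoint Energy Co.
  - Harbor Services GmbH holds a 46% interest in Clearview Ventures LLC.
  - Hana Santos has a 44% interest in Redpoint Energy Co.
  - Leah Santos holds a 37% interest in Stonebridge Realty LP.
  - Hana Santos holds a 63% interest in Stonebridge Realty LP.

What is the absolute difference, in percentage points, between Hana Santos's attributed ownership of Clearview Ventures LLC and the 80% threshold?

30.0348

By parent–child attribution (R1), Hana Santos is treated as also owning Leah Santos's interest in Redpoint Energy Co, giving 44% + 40% = 84%.
By parent–child attribution (R1), Hana Santos is treated as also owning Leah Santos's interest in Stonebridge Realty LP, giving 63% + 37% = 100%.
Chain via Redpoint Energy Co. → Brightpath Pharma AG (R3): 84% × 61% × 23% = 11.7852% of Clearview Ventures LLC.
Chain via Stonebridge Realty LP → Harbor Services GmbH (R3): 100% × 83% × 46% = 38.18% of Clearview Ventures LLC.
Aggregating (R2): 11.7852% + 38.18% = 49.9652%.
49.9652% falls short of the 80% threshold by 30.0348 percentage points.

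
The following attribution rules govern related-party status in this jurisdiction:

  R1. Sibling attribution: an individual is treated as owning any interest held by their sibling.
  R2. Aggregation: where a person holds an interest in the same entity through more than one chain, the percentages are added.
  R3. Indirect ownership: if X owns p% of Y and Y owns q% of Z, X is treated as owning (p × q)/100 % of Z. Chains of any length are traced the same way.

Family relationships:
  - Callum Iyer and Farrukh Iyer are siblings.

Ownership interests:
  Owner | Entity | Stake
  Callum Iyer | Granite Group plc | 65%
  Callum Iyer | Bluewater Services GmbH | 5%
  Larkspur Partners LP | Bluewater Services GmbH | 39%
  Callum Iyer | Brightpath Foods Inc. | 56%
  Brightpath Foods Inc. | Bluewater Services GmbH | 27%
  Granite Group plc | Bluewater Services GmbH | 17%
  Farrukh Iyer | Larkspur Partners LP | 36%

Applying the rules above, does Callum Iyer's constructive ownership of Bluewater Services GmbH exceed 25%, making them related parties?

Yes

By sibling attribution (R1), Callum Iyer is treated as owning Farrukh Iyer's 36% interest in Larkspur Partners LP.
Chain via Brightpath Foods Inc. (R3): 56% × 27% = 15.12% of Bluewater Services GmbH.
Chain via Granite Group plc (R3): 65% × 17% = 11.05% of Bluewater Services GmbH.
Direct interest in Bluewater Services GmbH: 5%.
Chain via Larkspur Partners LP (R3): 36% × 39% = 14.04% of Bluewater Services GmbH.
Aggregating (R2): 15.12% + 11.05% + 5% + 14.04% = 45.21%.
45.21% exceeds the 25% threshold, so Callum is a related party to Bluewater Services GmbH.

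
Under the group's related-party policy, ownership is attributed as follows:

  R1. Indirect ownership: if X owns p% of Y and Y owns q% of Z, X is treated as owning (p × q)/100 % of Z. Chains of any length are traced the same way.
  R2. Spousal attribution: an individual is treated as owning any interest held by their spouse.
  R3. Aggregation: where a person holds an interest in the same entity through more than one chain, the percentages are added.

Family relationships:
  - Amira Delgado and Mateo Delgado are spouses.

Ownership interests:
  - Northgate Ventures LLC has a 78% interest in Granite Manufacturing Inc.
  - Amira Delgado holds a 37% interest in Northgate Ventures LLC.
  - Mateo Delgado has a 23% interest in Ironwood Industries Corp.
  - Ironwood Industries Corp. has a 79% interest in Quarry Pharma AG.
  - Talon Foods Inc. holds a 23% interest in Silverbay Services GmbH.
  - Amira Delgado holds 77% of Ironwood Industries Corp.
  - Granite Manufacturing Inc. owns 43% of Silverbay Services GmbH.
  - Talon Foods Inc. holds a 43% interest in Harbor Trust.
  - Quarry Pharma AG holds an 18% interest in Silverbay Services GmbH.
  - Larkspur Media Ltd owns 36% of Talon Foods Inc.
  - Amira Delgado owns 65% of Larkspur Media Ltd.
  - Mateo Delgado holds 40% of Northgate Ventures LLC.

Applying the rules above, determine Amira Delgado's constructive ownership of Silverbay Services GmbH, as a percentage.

45.4278%

By spousal attribution (R2), Amira Delgado is treated as also owning Mateo Delgado's interest in Ironwood Industries Corp, giving 77% + 23% = 100%.
By spousal attribution (R2), Amira Delgado is treated as also owning Mateo Delgado's interest in Northgate Ventures LLC, giving 37% + 40% = 77%.
Chain via Larkspur Media Ltd → Talon Foods Inc. (R1): 65% × 36% × 23% = 5.382% of Silverbay Services GmbH.
Chain via Ironwood Industries Corp. → Quarry Pharma AG (R1): 100% × 79% × 18% = 14.22% of Silverbay Services GmbH.
Chain via Northgate Ventures LLC → Granite Manufacturing Inc. (R1): 77% × 78% × 43% = 25.8258% of Silverbay Services GmbH.
Aggregating (R3): 5.382% + 14.22% + 25.8258% = 45.4278%.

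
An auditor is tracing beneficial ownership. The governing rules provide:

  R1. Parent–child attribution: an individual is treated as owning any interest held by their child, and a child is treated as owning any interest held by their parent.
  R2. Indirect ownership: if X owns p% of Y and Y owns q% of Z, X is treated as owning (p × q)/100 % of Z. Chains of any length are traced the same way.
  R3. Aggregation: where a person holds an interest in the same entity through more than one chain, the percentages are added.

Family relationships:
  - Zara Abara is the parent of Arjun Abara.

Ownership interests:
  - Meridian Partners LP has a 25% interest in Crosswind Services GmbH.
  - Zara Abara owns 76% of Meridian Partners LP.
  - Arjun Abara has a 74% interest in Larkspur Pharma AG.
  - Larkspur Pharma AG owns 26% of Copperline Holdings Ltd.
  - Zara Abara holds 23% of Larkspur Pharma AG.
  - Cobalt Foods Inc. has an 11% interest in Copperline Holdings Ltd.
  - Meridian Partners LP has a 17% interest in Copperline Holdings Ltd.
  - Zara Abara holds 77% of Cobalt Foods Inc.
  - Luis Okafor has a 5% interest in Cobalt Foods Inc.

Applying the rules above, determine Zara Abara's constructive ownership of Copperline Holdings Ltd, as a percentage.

46.61%

By parent–child attribution (R1), Zara Abara is treated as also owning Arjun Abara's interest in Larkspur Pharma AG, giving 23% + 74% = 97%.
Chain via Meridian Partners LP (R2): 76% × 17% = 12.92% of Copperline Holdings Ltd.
Chain via Cobalt Foods Inc. (R2): 77% × 11% = 8.47% of Copperline Holdings Ltd.
Chain via Larkspur Pharma AG (R2): 97% × 26% = 25.22% of Copperline Holdings Ltd.
Aggregating (R3): 12.92% + 8.47% + 25.22% = 46.61%.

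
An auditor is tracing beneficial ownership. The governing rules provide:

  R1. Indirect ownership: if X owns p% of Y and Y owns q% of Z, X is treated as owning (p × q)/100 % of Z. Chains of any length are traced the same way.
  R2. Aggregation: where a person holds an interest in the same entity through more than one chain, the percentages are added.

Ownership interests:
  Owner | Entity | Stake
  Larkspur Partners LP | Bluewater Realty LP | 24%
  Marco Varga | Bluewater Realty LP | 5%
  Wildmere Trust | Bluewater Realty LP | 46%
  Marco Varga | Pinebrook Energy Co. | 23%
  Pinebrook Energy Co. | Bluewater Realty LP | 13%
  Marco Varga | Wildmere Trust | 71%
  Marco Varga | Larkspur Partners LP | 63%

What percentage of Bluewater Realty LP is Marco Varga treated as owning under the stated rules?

Chain via Larkspur Partners LP (R1): 63% × 24% = 15.12% of Bluewater Realty LP.
Chain via Wildmere Trust (R1): 71% × 46% = 32.66% of Bluewater Realty LP.
Chain via Pinebrook Energy Co. (R1): 23% × 13% = 2.99% of Bluewater Realty LP.
Direct interest in Bluewater Realty LP: 5%.
Aggregating (R2): 15.12% + 32.66% + 2.99% + 5% = 55.77%.

55.77%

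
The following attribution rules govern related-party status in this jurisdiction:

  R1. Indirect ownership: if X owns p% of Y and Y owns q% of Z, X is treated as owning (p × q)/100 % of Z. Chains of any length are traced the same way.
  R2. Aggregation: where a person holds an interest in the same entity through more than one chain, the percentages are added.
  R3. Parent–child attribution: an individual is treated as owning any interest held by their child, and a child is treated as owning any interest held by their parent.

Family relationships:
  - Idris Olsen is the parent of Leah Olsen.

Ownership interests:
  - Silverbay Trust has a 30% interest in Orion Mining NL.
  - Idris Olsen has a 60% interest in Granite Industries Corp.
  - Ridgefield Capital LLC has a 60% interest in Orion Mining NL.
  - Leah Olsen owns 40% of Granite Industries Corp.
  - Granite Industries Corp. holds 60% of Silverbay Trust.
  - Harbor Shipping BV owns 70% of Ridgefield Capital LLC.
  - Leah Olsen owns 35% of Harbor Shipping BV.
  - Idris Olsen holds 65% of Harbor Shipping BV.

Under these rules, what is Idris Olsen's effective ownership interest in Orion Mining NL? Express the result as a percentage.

By parent–child attribution (R3), Idris Olsen is treated as also owning Leah Olsen's interest in Granite Industries Corp, giving 60% + 40% = 100%.
By parent–child attribution (R3), Idris Olsen is treated as also owning Leah Olsen's interest in Harbor Shipping BV, giving 65% + 35% = 100%.
Chain via Granite Industries Corp. → Silverbay Trust (R1): 100% × 60% × 30% = 18% of Orion Mining NL.
Chain via Harbor Shipping BV → Ridgefield Capital LLC (R1): 100% × 70% × 60% = 42% of Orion Mining NL.
Aggregating (R2): 18% + 42% = 60%.

60%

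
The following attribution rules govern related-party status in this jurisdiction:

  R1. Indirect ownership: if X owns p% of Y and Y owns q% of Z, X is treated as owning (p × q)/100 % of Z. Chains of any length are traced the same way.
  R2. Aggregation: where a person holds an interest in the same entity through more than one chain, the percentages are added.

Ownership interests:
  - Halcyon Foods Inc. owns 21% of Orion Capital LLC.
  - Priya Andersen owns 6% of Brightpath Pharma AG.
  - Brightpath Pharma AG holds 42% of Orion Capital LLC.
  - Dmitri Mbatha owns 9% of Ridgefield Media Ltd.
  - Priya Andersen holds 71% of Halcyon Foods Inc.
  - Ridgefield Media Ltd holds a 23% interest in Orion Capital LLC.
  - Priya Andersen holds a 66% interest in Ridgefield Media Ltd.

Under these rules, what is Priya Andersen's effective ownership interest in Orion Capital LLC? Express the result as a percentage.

Chain via Brightpath Pharma AG (R1): 6% × 42% = 2.52% of Orion Capital LLC.
Chain via Ridgefield Media Ltd (R1): 66% × 23% = 15.18% of Orion Capital LLC.
Chain via Halcyon Foods Inc. (R1): 71% × 21% = 14.91% of Orion Capital LLC.
Aggregating (R2): 2.52% + 15.18% + 14.91% = 32.61%.

32.61%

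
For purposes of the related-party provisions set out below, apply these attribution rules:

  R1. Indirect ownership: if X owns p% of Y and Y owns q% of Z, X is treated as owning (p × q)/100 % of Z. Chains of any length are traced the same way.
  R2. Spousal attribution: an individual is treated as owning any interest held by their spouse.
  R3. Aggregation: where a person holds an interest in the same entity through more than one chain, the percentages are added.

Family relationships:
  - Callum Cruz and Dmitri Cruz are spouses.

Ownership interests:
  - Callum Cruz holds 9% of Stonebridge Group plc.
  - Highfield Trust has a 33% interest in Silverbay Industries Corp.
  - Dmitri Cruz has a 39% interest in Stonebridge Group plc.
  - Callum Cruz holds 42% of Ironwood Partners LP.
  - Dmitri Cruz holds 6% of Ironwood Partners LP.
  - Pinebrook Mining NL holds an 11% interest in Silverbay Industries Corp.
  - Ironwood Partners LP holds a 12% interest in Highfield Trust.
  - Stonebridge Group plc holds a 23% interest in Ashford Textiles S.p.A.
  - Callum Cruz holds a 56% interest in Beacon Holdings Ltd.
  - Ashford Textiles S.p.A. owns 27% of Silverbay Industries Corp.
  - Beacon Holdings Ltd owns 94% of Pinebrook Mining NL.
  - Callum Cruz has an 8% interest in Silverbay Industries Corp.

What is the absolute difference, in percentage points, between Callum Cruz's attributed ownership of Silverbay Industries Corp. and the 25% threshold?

By spousal attribution (R2), Callum Cruz is treated as also owning Dmitri Cruz's interest in Ironwood Partners LP, giving 42% + 6% = 48%.
By spousal attribution (R2), Callum Cruz is treated as also owning Dmitri Cruz's interest in Stonebridge Group plc, giving 9% + 39% = 48%.
Chain via Ironwood Partners LP → Highfield Trust (R1): 48% × 12% × 33% = 1.9008% of Silverbay Industries Corp.
Chain via Beacon Holdings Ltd → Pinebrook Mining NL (R1): 56% × 94% × 11% = 5.7904% of Silverbay Industries Corp.
Chain via Stonebridge Group plc → Ashford Textiles S.p.A. (R1): 48% × 23% × 27% = 2.9808% of Silverbay Industries Corp.
Direct interest in Silverbay Industries Corp: 8%.
Aggregating (R3): 1.9008% + 5.7904% + 2.9808% + 8% = 18.672%.
18.672% falls short of the 25% threshold by 6.328 percentage points.

6.328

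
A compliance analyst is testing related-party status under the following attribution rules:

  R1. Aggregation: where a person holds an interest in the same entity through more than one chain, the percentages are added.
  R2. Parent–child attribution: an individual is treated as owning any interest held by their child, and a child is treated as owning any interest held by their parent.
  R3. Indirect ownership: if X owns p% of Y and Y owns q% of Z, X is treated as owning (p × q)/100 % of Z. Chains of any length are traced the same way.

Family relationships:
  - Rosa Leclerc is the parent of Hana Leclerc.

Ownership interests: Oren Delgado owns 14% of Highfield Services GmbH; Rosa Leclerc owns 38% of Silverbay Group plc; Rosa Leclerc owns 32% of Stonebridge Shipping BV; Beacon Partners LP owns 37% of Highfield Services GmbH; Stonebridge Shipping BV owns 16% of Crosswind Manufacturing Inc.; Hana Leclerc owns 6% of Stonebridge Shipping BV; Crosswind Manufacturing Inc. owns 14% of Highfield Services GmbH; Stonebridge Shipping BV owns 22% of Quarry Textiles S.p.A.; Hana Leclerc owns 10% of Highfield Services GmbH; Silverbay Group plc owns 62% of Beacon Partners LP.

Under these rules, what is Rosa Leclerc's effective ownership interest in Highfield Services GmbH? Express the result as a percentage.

By parent–child attribution (R2), Rosa Leclerc is treated as also owning Hana Leclerc's interest in Stonebridge Shipping BV, giving 32% + 6% = 38%.
By parent–child attribution (R2), Rosa Leclerc is treated as owning Hana Leclerc's 10% interest in Highfield Services GmbH.
Chain via Silverbay Group plc → Beacon Partners LP (R3): 38% × 62% × 37% = 8.7172% of Highfield Services GmbH.
Chain via Stonebridge Shipping BV → Crosswind Manufacturing Inc. (R3): 38% × 16% × 14% = 0.8512% of Highfield Services GmbH.
Direct interest in Highfield Services GmbH: 10%.
Aggregating (R1): 8.7172% + 0.8512% + 10% = 19.5684%.

19.5684%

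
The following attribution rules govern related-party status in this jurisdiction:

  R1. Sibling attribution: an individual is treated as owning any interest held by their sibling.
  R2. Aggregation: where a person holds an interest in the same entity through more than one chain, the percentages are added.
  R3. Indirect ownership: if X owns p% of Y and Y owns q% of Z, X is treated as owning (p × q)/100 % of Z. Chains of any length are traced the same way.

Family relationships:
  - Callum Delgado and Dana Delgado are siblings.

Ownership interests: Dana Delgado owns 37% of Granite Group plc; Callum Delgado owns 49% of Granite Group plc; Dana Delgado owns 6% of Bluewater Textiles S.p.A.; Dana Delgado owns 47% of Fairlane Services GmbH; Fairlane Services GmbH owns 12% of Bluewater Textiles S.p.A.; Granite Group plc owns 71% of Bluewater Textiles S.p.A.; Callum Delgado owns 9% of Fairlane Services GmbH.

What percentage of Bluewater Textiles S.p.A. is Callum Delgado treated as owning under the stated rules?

73.78%

By sibling attribution (R1), Callum Delgado is treated as also owning Dana Delgado's interest in Fairlane Services GmbH, giving 9% + 47% = 56%.
By sibling attribution (R1), Callum Delgado is treated as also owning Dana Delgado's interest in Granite Group plc, giving 49% + 37% = 86%.
By sibling attribution (R1), Callum Delgado is treated as owning Dana Delgado's 6% interest in Bluewater Textiles S.p.A.
Chain via Fairlane Services GmbH (R3): 56% × 12% = 6.72% of Bluewater Textiles S.p.A.
Chain via Granite Group plc (R3): 86% × 71% = 61.06% of Bluewater Textiles S.p.A.
Direct interest in Bluewater Textiles S.p.A: 6%.
Aggregating (R2): 6.72% + 61.06% + 6% = 73.78%.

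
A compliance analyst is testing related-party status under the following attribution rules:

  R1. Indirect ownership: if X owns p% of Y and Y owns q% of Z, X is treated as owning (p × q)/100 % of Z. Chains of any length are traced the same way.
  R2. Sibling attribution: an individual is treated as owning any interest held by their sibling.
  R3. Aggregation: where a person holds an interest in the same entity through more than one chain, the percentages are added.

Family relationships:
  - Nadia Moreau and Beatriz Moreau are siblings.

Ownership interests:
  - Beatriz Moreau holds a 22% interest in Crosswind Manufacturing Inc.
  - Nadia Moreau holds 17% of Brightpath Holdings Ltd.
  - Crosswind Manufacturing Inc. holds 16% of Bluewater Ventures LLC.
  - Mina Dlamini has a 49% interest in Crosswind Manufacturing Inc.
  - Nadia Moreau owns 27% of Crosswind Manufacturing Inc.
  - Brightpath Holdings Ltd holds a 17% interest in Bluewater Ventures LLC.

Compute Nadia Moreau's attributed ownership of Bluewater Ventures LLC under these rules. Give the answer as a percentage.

10.73%

By sibling attribution (R2), Nadia Moreau is treated as also owning Beatriz Moreau's interest in Crosswind Manufacturing Inc, giving 27% + 22% = 49%.
Chain via Crosswind Manufacturing Inc. (R1): 49% × 16% = 7.84% of Bluewater Ventures LLC.
Chain via Brightpath Holdings Ltd (R1): 17% × 17% = 2.89% of Bluewater Ventures LLC.
Aggregating (R3): 7.84% + 2.89% = 10.73%.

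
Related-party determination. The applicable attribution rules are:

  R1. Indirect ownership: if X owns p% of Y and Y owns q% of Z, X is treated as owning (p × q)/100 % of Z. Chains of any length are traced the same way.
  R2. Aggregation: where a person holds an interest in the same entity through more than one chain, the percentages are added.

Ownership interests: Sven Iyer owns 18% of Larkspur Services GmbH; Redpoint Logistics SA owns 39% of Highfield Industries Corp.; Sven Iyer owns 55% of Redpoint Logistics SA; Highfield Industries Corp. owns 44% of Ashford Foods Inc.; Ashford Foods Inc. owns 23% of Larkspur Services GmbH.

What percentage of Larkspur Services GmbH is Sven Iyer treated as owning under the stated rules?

Chain via Redpoint Logistics SA → Highfield Industries Corp. → Ashford Foods Inc. (R1): 55% × 39% × 44% × 23% = 2.17074% of Larkspur Services GmbH.
Direct interest in Larkspur Services GmbH: 18%.
Aggregating (R2): 2.17074% + 18% = 20.17074%.

20.17074%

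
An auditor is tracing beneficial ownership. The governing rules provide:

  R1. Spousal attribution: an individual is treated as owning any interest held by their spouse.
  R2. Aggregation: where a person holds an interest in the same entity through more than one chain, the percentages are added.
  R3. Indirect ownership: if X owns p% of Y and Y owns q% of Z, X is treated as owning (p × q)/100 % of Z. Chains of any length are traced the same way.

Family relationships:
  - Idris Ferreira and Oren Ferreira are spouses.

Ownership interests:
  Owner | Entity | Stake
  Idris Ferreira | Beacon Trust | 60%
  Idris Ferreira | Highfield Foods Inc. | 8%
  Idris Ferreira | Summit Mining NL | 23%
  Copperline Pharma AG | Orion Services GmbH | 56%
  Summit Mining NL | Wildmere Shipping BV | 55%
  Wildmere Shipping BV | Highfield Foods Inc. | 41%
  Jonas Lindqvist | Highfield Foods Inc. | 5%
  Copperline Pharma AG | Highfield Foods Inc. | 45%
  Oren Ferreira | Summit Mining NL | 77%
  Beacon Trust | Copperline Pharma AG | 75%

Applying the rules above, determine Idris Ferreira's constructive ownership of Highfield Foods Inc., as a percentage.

50.8%

By spousal attribution (R1), Idris Ferreira is treated as also owning Oren Ferreira's interest in Summit Mining NL, giving 23% + 77% = 100%.
Chain via Summit Mining NL → Wildmere Shipping BV (R3): 100% × 55% × 41% = 22.55% of Highfield Foods Inc.
Chain via Beacon Trust → Copperline Pharma AG (R3): 60% × 75% × 45% = 20.25% of Highfield Foods Inc.
Direct interest in Highfield Foods Inc: 8%.
Aggregating (R2): 22.55% + 20.25% + 8% = 50.8%.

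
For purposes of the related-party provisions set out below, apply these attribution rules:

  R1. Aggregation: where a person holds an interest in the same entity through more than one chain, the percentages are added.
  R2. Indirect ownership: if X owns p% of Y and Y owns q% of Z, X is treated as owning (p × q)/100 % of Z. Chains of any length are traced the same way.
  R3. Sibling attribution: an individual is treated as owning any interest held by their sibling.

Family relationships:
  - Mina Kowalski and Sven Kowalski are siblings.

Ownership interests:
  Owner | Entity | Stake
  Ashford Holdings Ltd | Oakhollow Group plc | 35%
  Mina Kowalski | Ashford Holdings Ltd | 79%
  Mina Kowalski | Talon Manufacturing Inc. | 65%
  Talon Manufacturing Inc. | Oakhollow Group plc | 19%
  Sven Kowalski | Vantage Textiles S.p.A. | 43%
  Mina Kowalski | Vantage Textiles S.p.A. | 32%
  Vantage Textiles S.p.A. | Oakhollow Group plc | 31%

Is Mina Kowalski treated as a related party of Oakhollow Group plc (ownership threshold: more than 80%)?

No

By sibling attribution (R3), Mina Kowalski is treated as also owning Sven Kowalski's interest in Vantage Textiles S.p.A, giving 32% + 43% = 75%.
Chain via Talon Manufacturing Inc. (R2): 65% × 19% = 12.35% of Oakhollow Group plc.
Chain via Ashford Holdings Ltd (R2): 79% × 35% = 27.65% of Oakhollow Group plc.
Chain via Vantage Textiles S.p.A. (R2): 75% × 31% = 23.25% of Oakhollow Group plc.
Aggregating (R1): 12.35% + 27.65% + 23.25% = 63.25%.
63.25% does not exceed the 80% threshold, so Mina is not a related party to Oakhollow Group plc.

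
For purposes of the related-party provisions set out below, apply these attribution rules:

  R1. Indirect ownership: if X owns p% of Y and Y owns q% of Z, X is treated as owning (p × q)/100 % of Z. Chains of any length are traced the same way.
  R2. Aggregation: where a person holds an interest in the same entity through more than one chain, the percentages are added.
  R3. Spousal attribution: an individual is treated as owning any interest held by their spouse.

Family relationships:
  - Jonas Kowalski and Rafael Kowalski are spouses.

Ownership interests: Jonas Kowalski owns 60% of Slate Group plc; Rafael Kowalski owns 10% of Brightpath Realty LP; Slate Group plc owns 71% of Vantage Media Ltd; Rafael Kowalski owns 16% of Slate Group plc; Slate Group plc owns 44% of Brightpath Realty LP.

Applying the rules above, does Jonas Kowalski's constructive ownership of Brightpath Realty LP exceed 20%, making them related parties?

Yes

By spousal attribution (R3), Jonas Kowalski is treated as also owning Rafael Kowalski's interest in Slate Group plc, giving 60% + 16% = 76%.
By spousal attribution (R3), Jonas Kowalski is treated as owning Rafael Kowalski's 10% interest in Brightpath Realty LP.
Chain via Slate Group plc (R1): 76% × 44% = 33.44% of Brightpath Realty LP.
Direct interest in Brightpath Realty LP: 10%.
Aggregating (R2): 33.44% + 10% = 43.44%.
43.44% exceeds the 20% threshold, so Jonas is a related party to Brightpath Realty LP.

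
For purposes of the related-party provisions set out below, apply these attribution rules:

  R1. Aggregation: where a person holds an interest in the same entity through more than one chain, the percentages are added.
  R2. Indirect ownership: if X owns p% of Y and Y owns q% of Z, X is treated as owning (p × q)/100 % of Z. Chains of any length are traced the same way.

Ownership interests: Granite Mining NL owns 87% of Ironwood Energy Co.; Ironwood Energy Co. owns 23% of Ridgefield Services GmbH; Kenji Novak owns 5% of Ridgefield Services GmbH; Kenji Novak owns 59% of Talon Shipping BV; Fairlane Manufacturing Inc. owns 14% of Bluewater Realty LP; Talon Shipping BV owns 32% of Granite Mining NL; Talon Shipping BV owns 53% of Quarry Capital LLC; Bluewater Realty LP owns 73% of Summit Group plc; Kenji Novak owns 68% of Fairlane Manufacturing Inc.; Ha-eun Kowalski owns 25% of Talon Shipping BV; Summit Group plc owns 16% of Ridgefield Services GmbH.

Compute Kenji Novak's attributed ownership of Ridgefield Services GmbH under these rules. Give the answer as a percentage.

9.889824%

Chain via Talon Shipping BV → Granite Mining NL → Ironwood Energy Co. (R2): 59% × 32% × 87% × 23% = 3.777888% of Ridgefield Services GmbH.
Chain via Fairlane Manufacturing Inc. → Bluewater Realty LP → Summit Group plc (R2): 68% × 14% × 73% × 16% = 1.111936% of Ridgefield Services GmbH.
Direct interest in Ridgefield Services GmbH: 5%.
Aggregating (R1): 3.777888% + 1.111936% + 5% = 9.889824%.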